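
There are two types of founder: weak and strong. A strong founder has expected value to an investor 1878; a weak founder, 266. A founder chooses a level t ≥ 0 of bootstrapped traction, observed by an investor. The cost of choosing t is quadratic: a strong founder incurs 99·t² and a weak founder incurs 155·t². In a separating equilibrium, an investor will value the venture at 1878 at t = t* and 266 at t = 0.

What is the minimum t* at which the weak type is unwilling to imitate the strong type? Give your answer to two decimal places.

The weak type at t = 0 receives 266; imitating at t* yields 1878 − 155·t*².
Indifference: 266 = 1878 − 155·t*², so t*² = (1878 − 266) / 155 = 10.4.
t* = √10.4 ≈ 3.22.

3.22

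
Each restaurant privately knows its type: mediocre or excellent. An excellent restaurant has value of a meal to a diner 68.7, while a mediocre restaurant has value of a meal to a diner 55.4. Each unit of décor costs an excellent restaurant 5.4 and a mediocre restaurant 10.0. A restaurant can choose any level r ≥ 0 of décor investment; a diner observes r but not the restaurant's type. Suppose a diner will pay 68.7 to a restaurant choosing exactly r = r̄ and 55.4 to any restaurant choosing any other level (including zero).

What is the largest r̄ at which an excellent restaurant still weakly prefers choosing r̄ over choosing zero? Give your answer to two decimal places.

2.46

Choosing r̄ yields the excellent type 68.7 − 5.4·r̄; choosing zero yields 55.4.
The excellent type is indifferent at 68.7 − 5.4·r̄ = 55.4, i.e. r̄ = (68.7 − 55.4) / 5.4 ≈ 2.46.
For any r̄ above 2.46 the excellent type would rather pool at zero, so separation collapses.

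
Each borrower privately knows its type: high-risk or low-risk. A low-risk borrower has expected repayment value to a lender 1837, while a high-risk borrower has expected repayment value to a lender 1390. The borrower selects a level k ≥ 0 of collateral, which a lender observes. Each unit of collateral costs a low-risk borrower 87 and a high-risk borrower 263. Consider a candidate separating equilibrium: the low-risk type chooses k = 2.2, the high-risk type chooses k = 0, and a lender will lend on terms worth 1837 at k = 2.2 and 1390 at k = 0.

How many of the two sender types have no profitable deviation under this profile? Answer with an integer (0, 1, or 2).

2

Low-risk type: signal → 1837 − 87 × 2.2 = 1645.6; deviate to 0 → 1390. IC holds (1645.6 ≥ 1390).
High-risk type: stay at 0 → 1390; mimic → 1837 − 263 × 2.2 = 1258.4. IC holds (1390 ≥ 1258.4).
2 of 2 constraints hold, so this is a separating equilibrium.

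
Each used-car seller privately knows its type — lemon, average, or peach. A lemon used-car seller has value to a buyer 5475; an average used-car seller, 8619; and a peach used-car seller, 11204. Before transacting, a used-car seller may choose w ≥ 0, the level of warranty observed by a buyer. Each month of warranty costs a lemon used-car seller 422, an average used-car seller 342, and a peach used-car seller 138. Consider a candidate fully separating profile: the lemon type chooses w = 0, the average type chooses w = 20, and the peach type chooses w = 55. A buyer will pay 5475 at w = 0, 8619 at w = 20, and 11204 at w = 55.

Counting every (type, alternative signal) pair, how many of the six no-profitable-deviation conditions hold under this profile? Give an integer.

3

Average (own payoff 8619 − 342×20 = 1779): to w=0 gives 5475 → profitable ✗; to w=55 gives 11204 − 342×55 = -7606 → no gain ✓.
Peach (own payoff 11204 − 138×55 = 3614): to w=0 gives 5475 → profitable ✗; to w=20 gives 8619 − 138×20 = 5859 → profitable ✗.
Lemon (own payoff 5475): to w=20 gives 8619 − 422×20 = 179 → no gain ✓; to w=55 gives 11204 − 422×55 = -12006 → no gain ✓.
3 of the 6 constraints hold; not an equilibrium.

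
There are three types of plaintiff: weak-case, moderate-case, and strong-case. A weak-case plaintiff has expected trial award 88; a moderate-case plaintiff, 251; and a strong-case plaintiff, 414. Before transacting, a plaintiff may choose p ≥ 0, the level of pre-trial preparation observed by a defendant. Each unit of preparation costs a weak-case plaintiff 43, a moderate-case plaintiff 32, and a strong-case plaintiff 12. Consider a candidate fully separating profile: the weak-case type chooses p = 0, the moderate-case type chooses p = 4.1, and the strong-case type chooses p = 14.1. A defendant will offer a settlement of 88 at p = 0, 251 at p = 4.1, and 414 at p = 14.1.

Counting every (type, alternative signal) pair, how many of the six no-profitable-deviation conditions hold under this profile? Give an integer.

6

Weak-case (own payoff 88): to p=4.1 gives 251 − 43×4.1 = 74.7 → no gain ✓; to p=14.1 gives 414 − 43×14.1 = -192.3 → no gain ✓.
Moderate-case (own payoff 251 − 32×4.1 = 119.8): to p=0 gives 88 → no gain ✓; to p=14.1 gives 414 − 32×14.1 = -37.2 → no gain ✓.
Strong-case (own payoff 414 − 12×14.1 = 244.8): to p=0 gives 88 → no gain ✓; to p=4.1 gives 251 − 12×4.1 = 201.8 → no gain ✓.
6 of the 6 constraints hold; this profile is a separating equilibrium.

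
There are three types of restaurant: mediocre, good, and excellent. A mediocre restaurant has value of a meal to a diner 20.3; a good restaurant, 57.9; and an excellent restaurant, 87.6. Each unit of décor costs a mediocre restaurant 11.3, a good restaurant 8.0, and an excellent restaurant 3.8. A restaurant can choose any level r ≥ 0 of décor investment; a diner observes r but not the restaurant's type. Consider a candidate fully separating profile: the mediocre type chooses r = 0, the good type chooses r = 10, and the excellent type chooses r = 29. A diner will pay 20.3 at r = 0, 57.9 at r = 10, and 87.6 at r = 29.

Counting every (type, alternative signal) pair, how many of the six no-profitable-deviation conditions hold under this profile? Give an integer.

Good (own payoff 57.9 − 8.0×10 = -22.1): to r=0 gives 20.3 → profitable ✗; to r=29 gives 87.6 − 8.0×29 = -144.4 → no gain ✓.
Mediocre (own payoff 20.3): to r=10 gives 57.9 − 11.3×10 = -55.1 → no gain ✓; to r=29 gives 87.6 − 11.3×29 = -240.1 → no gain ✓.
Excellent (own payoff 87.6 − 3.8×29 = -22.6): to r=0 gives 20.3 → profitable ✗; to r=10 gives 57.9 − 3.8×10 = 19.9 → profitable ✗.
3 of the 6 constraints hold; not an equilibrium.

3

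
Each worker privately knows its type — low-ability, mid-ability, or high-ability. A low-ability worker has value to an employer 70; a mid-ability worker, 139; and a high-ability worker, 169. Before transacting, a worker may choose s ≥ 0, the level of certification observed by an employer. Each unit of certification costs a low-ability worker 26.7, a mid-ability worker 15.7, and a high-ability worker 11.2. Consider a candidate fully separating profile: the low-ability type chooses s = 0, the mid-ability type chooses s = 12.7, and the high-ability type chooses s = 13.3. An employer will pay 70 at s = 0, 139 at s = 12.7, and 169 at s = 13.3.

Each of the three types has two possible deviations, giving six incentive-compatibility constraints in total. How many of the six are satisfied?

3

Mid-ability (own payoff 139 − 15.7×12.7 = -60.39): to s=0 gives 70 → profitable ✗; to s=13.3 gives 169 − 15.7×13.3 = -39.81 → profitable ✗.
High-ability (own payoff 169 − 11.2×13.3 = 20.04): to s=0 gives 70 → profitable ✗; to s=12.7 gives 139 − 11.2×12.7 = -3.24 → no gain ✓.
Low-ability (own payoff 70): to s=12.7 gives 139 − 26.7×12.7 = -200.09 → no gain ✓; to s=13.3 gives 169 − 26.7×13.3 = -186.11 → no gain ✓.
3 of the 6 constraints hold; not an equilibrium.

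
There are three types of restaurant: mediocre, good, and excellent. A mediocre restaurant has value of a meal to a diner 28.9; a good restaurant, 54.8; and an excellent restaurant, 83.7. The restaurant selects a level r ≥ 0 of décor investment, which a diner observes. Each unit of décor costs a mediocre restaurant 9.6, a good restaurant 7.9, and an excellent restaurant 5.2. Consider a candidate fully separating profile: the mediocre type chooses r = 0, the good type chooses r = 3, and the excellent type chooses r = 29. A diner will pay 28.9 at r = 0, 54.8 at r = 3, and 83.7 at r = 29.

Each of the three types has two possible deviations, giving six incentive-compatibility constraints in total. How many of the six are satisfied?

Good (own payoff 54.8 − 7.9×3 = 31.1): to r=0 gives 28.9 → no gain ✓; to r=29 gives 83.7 − 7.9×29 = -145.4 → no gain ✓.
Excellent (own payoff 83.7 − 5.2×29 = -67.1): to r=0 gives 28.9 → profitable ✗; to r=3 gives 54.8 − 5.2×3 = 39.2 → profitable ✗.
Mediocre (own payoff 28.9): to r=3 gives 54.8 − 9.6×3 = 26 → no gain ✓; to r=29 gives 83.7 − 9.6×29 = -194.7 → no gain ✓.
4 of the 6 constraints hold; not an equilibrium.

4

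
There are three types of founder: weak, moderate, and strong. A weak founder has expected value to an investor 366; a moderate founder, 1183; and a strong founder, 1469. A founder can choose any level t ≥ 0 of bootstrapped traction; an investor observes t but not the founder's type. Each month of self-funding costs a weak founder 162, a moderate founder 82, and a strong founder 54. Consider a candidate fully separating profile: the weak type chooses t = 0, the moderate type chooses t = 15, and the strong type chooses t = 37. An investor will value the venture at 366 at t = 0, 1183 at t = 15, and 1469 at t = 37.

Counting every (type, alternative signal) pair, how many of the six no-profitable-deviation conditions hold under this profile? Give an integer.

3

Weak (own payoff 366): to t=15 gives 1183 − 162×15 = -1247 → no gain ✓; to t=37 gives 1469 − 162×37 = -4525 → no gain ✓.
Strong (own payoff 1469 − 54×37 = -529): to t=0 gives 366 → profitable ✗; to t=15 gives 1183 − 54×15 = 373 → profitable ✗.
Moderate (own payoff 1183 − 82×15 = -47): to t=0 gives 366 → profitable ✗; to t=37 gives 1469 − 82×37 = -1565 → no gain ✓.
3 of the 6 constraints hold; not an equilibrium.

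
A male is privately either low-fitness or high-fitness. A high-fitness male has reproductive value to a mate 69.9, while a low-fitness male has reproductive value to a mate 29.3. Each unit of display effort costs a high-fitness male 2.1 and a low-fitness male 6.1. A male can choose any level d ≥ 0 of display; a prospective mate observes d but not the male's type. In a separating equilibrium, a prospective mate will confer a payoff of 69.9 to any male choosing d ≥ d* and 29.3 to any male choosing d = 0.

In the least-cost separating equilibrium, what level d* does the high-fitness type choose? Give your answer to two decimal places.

A low-fitness male choosing d = 0 receives 29.3.
Imitating at d* instead would pay 69.9 at cost 6.1·d*, netting 69.9 − 6.1·d*.
Indifference: 29.3 = 69.9 − 6.1·d*, so d* = (69.9 − 29.3) / 6.1 ≈ 6.66.
At d* the low-fitness type's incentive constraint just binds; the high-fitness type strictly prefers d* since its per-unit cost is lower.

6.66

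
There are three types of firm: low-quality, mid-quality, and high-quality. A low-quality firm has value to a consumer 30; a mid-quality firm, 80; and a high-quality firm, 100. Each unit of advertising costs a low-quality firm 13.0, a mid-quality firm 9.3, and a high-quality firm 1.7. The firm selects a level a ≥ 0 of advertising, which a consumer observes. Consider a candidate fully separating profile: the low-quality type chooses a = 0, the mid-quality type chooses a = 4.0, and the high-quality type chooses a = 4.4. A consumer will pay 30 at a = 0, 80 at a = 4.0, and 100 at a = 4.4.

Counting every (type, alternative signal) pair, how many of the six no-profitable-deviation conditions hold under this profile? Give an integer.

4

Mid-quality (own payoff 80 − 9.3×4.0 = 42.8): to a=0 gives 30 → no gain ✓; to a=4.4 gives 100 − 9.3×4.4 = 59.08 → profitable ✗.
High-quality (own payoff 100 − 1.7×4.4 = 92.52): to a=0 gives 30 → no gain ✓; to a=4.0 gives 80 − 1.7×4.0 = 73.2 → no gain ✓.
Low-quality (own payoff 30): to a=4.0 gives 80 − 13.0×4.0 = 28 → no gain ✓; to a=4.4 gives 100 − 13.0×4.4 = 42.8 → profitable ✗.
4 of the 6 constraints hold; not an equilibrium.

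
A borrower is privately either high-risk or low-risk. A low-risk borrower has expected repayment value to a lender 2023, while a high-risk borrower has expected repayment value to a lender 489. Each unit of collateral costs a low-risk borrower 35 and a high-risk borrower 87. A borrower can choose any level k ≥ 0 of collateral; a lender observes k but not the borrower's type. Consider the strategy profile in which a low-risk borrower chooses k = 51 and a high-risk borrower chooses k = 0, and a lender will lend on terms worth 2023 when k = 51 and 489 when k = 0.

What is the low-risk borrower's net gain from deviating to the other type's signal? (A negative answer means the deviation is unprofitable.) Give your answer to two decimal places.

Playing k = 51 the low-risk borrower receives 2023 − 35 × 51 = 238.
Deviating to k = 0 yields 489 instead.
Gain from deviating: 489 − 238 = 251.00.
The gain is positive, so the low-risk type's incentive-compatibility constraint is violated — this profile is not a separating equilibrium.

251.00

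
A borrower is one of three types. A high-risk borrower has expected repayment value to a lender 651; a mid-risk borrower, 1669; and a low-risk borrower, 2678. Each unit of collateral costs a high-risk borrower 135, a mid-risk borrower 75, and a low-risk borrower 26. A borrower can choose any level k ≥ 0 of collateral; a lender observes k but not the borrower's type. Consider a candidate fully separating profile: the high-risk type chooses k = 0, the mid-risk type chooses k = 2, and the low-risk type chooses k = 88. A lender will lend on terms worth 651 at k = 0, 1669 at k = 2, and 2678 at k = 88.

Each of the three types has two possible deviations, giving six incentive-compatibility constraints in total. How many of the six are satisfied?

3

Mid-risk (own payoff 1669 − 75×2 = 1519): to k=0 gives 651 → no gain ✓; to k=88 gives 2678 − 75×88 = -3922 → no gain ✓.
Low-risk (own payoff 2678 − 26×88 = 390): to k=0 gives 651 → profitable ✗; to k=2 gives 1669 − 26×2 = 1617 → profitable ✗.
High-risk (own payoff 651): to k=2 gives 1669 − 135×2 = 1399 → profitable ✗; to k=88 gives 2678 − 135×88 = -9202 → no gain ✓.
3 of the 6 constraints hold; not an equilibrium.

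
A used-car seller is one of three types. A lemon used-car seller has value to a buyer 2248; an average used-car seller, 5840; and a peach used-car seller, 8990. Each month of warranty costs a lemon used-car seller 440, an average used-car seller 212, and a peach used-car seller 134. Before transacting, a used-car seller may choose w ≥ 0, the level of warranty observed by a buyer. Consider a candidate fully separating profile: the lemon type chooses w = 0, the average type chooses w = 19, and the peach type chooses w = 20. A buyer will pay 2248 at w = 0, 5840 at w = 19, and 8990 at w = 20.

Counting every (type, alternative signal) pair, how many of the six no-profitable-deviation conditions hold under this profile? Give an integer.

Average (own payoff 5840 − 212×19 = 1812): to w=0 gives 2248 → profitable ✗; to w=20 gives 8990 − 212×20 = 4750 → profitable ✗.
Lemon (own payoff 2248): to w=19 gives 5840 − 440×19 = -2520 → no gain ✓; to w=20 gives 8990 − 440×20 = 190 → no gain ✓.
Peach (own payoff 8990 − 134×20 = 6310): to w=0 gives 2248 → no gain ✓; to w=19 gives 5840 − 134×19 = 3294 → no gain ✓.
4 of the 6 constraints hold; not an equilibrium.

4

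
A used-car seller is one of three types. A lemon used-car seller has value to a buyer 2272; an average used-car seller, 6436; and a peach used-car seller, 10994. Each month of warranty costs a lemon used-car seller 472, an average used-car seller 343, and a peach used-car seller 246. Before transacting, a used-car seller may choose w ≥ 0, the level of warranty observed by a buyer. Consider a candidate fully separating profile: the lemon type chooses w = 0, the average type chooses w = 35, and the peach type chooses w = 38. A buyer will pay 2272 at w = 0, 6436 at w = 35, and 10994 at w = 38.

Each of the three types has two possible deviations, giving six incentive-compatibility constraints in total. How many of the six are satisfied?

3

Peach (own payoff 10994 − 246×38 = 1646): to w=0 gives 2272 → profitable ✗; to w=35 gives 6436 − 246×35 = -2174 → no gain ✓.
Lemon (own payoff 2272): to w=35 gives 6436 − 472×35 = -10084 → no gain ✓; to w=38 gives 10994 − 472×38 = -6942 → no gain ✓.
Average (own payoff 6436 − 343×35 = -5569): to w=0 gives 2272 → profitable ✗; to w=38 gives 10994 − 343×38 = -2040 → profitable ✗.
3 of the 6 constraints hold; not an equilibrium.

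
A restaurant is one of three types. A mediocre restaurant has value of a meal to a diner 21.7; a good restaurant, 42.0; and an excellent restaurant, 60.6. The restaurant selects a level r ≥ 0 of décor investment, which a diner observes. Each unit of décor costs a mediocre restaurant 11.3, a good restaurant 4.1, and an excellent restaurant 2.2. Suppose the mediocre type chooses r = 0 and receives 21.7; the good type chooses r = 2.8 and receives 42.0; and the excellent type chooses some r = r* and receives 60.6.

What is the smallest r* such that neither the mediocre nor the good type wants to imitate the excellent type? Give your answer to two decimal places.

Mediocre type (on-path payoff 21.7) won't mimic when 21.7 ≥ 60.6 − 11.3·r*, i.e. r* ≥ 3.44.
Good type (on-path payoff 42.0 − 4.1×2.8 = 30.52) won't mimic when 30.52 ≥ 60.6 − 4.1·r*, i.e. r* ≥ 7.34.
Both must hold, so r* = max(3.44, 7.34) = 7.34. The good type's constraint binds.

7.34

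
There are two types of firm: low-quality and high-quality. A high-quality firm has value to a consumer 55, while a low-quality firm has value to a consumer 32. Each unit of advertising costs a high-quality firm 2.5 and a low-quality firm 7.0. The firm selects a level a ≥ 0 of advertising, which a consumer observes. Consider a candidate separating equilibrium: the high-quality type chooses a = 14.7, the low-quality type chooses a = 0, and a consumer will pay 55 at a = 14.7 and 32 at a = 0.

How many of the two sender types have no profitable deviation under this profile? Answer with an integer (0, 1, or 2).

1

High-quality type: signal → 55 − 2.5 × 14.7 = 18.25; deviate to 0 → 32. IC fails (18.25 < 32).
Low-quality type: stay at 0 → 32; mimic → 55 − 7.0 × 14.7 = -47.9. IC holds (32 ≥ -47.9).
1 of 2 constraints hold, so this profile is not an equilibrium.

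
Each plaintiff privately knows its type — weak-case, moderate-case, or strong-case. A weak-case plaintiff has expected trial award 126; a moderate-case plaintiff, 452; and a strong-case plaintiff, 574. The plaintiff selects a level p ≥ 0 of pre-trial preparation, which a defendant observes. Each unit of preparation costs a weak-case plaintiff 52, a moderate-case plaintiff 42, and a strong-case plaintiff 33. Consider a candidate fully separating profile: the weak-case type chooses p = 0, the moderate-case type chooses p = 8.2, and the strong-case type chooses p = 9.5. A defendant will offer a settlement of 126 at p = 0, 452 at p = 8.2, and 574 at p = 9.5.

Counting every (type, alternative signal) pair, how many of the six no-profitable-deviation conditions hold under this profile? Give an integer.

4

Moderate-case (own payoff 452 − 42×8.2 = 107.6): to p=0 gives 126 → profitable ✗; to p=9.5 gives 574 − 42×9.5 = 175 → profitable ✗.
Strong-case (own payoff 574 − 33×9.5 = 260.5): to p=0 gives 126 → no gain ✓; to p=8.2 gives 452 − 33×8.2 = 181.4 → no gain ✓.
Weak-case (own payoff 126): to p=8.2 gives 452 − 52×8.2 = 25.6 → no gain ✓; to p=9.5 gives 574 − 52×9.5 = 80 → no gain ✓.
4 of the 6 constraints hold; not an equilibrium.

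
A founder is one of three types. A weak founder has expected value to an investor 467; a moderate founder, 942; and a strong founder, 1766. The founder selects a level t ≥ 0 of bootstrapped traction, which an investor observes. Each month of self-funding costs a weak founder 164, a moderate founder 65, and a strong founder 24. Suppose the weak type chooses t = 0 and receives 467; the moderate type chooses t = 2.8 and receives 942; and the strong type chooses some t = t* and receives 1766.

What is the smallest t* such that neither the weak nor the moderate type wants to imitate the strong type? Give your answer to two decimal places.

15.48

Weak type (on-path payoff 467) won't mimic when 467 ≥ 1766 − 164·t*, i.e. t* ≥ 7.92.
Moderate type (on-path payoff 942 − 65×2.8 = 760) won't mimic when 760 ≥ 1766 − 65·t*, i.e. t* ≥ 15.48.
Both must hold, so t* = max(7.92, 15.48) = 15.48. The moderate type's constraint binds.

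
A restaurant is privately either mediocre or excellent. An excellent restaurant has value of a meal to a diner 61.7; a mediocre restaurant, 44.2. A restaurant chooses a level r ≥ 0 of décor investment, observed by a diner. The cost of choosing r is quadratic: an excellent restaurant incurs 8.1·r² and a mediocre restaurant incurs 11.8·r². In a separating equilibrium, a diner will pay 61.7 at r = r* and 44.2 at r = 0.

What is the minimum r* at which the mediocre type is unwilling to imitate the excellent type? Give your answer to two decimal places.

1.22

The mediocre type at r = 0 receives 44.2; imitating at r* yields 61.7 − 11.8·r*².
Indifference: 44.2 = 61.7 − 11.8·r*², so r*² = (61.7 − 44.2) / 11.8 ≈ 1.4831.
r* = √1.4831 ≈ 1.22.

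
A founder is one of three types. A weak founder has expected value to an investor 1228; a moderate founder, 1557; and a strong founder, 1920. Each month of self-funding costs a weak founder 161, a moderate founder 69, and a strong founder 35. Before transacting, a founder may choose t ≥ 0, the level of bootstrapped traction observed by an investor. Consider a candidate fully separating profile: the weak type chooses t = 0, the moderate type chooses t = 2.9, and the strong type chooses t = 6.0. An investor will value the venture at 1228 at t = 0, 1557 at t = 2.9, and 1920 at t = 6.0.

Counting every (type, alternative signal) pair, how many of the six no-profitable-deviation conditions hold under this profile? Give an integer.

5

Strong (own payoff 1920 − 35×6.0 = 1710): to t=0 gives 1228 → no gain ✓; to t=2.9 gives 1557 − 35×2.9 = 1455.5 → no gain ✓.
Weak (own payoff 1228): to t=2.9 gives 1557 − 161×2.9 = 1090.1 → no gain ✓; to t=6.0 gives 1920 − 161×6.0 = 954 → no gain ✓.
Moderate (own payoff 1557 − 69×2.9 = 1356.9): to t=0 gives 1228 → no gain ✓; to t=6.0 gives 1920 − 69×6.0 = 1506 → profitable ✗.
5 of the 6 constraints hold; not an equilibrium.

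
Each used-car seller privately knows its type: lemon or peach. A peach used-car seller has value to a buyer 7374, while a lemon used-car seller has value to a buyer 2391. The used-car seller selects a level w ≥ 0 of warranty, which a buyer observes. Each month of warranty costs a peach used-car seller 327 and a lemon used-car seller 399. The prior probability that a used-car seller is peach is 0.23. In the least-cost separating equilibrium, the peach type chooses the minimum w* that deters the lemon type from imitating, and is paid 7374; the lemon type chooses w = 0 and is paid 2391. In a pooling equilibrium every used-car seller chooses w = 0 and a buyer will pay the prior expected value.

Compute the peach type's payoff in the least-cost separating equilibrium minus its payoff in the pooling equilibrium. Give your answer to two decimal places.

-246.90

Least-cost separating signal: w* solves 2391 = 7374 − 399·w*, so w* = (7374 − 2391)/399 ≈ 12.4887.
Peach type's separating payoff: 7374 − 327 × w* = 7374 − 327 × (7374 − 2391)/399 = 7374 − 1629441/399 ≈ 3290.1880.
Pooling payoff: 0.23 × 7374 + 0.77 × 2391 = 3537.09.
Difference: 3290.1880 − 3537.09 = -246.902, i.e. -246.90 to two decimal places.
The peach type would prefer the pooling outcome.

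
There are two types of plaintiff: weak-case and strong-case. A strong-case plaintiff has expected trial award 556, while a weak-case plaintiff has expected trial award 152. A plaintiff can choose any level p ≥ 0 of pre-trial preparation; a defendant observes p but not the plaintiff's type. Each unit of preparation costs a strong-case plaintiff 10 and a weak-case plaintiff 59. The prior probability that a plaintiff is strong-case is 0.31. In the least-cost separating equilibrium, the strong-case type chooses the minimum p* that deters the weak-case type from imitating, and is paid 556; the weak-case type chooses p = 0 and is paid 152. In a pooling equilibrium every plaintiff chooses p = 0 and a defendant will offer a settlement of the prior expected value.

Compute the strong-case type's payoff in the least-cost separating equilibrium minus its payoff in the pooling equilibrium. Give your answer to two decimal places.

Least-cost separating signal: p* solves 152 = 556 − 59·p*, so p* = (556 − 152)/59 ≈ 6.8475.
Strong-case type's separating payoff: 556 − 10 × p* = 556 − 10 × (556 − 152)/59 = 556 − 4040/59 ≈ 487.5254.
Pooling payoff: 0.31 × 556 + 0.69 × 152 = 277.24.
Difference: 487.5254 − 277.24 = 210.2854, i.e. 210.29 to two decimal places.
The strong-case type prefers to separate.

210.29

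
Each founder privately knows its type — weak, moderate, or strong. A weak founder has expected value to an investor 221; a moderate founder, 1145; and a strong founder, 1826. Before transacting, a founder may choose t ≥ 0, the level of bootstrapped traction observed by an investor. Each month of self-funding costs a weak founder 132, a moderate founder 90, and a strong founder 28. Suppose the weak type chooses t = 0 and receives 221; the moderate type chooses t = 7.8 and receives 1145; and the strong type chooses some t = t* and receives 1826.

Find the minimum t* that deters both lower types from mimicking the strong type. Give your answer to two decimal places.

Weak type (on-path payoff 221) won't mimic when 221 ≥ 1826 − 132·t*, i.e. t* ≥ 12.16.
Moderate type (on-path payoff 1145 − 90×7.8 = 443) won't mimic when 443 ≥ 1826 − 90·t*, i.e. t* ≥ 15.37.
Both must hold, so t* = max(12.16, 15.37) = 15.37. The moderate type's constraint binds.

15.37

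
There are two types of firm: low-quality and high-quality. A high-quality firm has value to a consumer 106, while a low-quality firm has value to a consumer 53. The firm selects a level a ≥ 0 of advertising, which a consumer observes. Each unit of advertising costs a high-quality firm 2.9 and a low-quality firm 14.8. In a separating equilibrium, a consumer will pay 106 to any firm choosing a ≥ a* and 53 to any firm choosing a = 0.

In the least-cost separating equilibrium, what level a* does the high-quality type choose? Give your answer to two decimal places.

3.58

A low-quality firm choosing a = 0 receives 53.
Imitating at a* instead would pay 106 at cost 14.8·a*, netting 106 − 14.8·a*.
Indifference: 53 = 106 − 14.8·a*, so a* = (106 − 53) / 14.8 ≈ 3.58.
This is the low-quality type's binding incentive-compatibility constraint; any a ≥ 3.58 sustains separation on that side.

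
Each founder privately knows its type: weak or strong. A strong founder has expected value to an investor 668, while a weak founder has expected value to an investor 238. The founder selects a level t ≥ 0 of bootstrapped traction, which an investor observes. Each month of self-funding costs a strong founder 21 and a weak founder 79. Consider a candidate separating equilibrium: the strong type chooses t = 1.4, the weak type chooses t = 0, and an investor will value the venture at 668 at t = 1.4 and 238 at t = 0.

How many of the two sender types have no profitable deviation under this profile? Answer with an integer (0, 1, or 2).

1

Weak type: stay at 0 → 238; mimic → 668 − 79 × 1.4 = 557.4. IC fails (238 < 557.4).
Strong type: signal → 668 − 21 × 1.4 = 638.6; deviate to 0 → 238. IC holds (638.6 ≥ 238).
1 of 2 constraints hold, so this profile is not an equilibrium.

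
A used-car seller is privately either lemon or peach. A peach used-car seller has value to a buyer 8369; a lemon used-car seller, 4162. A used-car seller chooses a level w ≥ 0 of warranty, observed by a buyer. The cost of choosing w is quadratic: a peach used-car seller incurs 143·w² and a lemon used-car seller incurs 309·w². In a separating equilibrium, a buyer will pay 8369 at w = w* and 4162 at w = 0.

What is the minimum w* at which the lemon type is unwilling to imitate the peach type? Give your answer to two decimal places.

3.69

The lemon type at w = 0 receives 4162; imitating at w* yields 8369 − 309·w*².
Indifference: 4162 = 8369 − 309·w*², so w*² = (8369 − 4162) / 309 ≈ 13.6149.
w* = √13.6149 ≈ 3.69.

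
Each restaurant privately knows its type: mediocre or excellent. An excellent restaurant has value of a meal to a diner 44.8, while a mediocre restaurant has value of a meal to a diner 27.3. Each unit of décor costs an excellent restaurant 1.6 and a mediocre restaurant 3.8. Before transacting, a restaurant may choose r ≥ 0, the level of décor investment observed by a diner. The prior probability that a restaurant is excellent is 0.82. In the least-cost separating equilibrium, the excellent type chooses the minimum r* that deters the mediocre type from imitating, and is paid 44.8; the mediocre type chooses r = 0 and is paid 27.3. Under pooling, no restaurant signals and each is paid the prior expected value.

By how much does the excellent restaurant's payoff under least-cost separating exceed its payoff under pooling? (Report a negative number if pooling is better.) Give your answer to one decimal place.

-4.2

Least-cost separating signal: r* solves 27.3 = 44.8 − 3.8·r*, so r* = (44.8 − 27.3)/3.8 ≈ 4.6053.
Excellent type's separating payoff: 44.8 − 1.6 × r* = 44.8 − 1.6 × (44.8 − 27.3)/3.8 = 44.8 − 28/3.8 ≈ 37.432.
Pooling payoff: 0.82 × 44.8 + 0.18 × 27.3 = 41.65.
Difference: 37.432 − 41.65 = -4.218, i.e. -4.2 to one decimal place.
The excellent type would prefer the pooling outcome.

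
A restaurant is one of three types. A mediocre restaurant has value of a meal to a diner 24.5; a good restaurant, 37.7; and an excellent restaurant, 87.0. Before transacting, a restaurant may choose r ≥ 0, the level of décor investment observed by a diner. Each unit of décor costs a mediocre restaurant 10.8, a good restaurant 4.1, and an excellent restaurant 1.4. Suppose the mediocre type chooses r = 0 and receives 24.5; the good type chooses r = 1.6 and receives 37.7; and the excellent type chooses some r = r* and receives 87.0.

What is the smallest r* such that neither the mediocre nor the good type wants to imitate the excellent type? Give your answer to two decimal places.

13.62

Good type (on-path payoff 37.7 − 4.1×1.6 = 31.14) won't mimic when 31.14 ≥ 87.0 − 4.1·r*, i.e. r* ≥ 13.62.
Mediocre type (on-path payoff 24.5) won't mimic when 24.5 ≥ 87.0 − 10.8·r*, i.e. r* ≥ 5.79.
Both must hold, so r* = max(5.79, 13.62) = 13.62. The good type's constraint binds.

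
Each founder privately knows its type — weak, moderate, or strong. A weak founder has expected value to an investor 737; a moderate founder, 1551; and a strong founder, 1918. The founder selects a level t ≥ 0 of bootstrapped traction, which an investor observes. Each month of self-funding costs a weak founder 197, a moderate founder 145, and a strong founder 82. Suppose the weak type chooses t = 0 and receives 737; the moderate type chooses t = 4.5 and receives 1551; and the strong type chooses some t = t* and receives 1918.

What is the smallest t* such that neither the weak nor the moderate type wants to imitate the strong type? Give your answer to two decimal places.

7.03

Weak type (on-path payoff 737) won't mimic when 737 ≥ 1918 − 197·t*, i.e. t* ≥ 5.99.
Moderate type (on-path payoff 1551 − 145×4.5 = 898.5) won't mimic when 898.5 ≥ 1918 − 145·t*, i.e. t* ≥ 7.03.
Both must hold, so t* = max(5.99, 7.03) = 7.03. The moderate type's constraint binds.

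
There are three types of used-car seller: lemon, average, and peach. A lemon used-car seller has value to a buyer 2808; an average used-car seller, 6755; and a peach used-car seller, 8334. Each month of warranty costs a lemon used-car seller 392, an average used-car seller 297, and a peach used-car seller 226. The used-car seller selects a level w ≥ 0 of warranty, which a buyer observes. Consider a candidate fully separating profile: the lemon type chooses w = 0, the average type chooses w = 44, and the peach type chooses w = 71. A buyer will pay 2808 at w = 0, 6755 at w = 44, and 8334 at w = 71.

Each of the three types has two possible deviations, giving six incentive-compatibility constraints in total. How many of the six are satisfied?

Lemon (own payoff 2808): to w=44 gives 6755 − 392×44 = -10493 → no gain ✓; to w=71 gives 8334 − 392×71 = -19498 → no gain ✓.
Average (own payoff 6755 − 297×44 = -6313): to w=0 gives 2808 → profitable ✗; to w=71 gives 8334 − 297×71 = -12753 → no gain ✓.
Peach (own payoff 8334 − 226×71 = -7712): to w=0 gives 2808 → profitable ✗; to w=44 gives 6755 − 226×44 = -3189 → profitable ✗.
3 of the 6 constraints hold; not an equilibrium.

3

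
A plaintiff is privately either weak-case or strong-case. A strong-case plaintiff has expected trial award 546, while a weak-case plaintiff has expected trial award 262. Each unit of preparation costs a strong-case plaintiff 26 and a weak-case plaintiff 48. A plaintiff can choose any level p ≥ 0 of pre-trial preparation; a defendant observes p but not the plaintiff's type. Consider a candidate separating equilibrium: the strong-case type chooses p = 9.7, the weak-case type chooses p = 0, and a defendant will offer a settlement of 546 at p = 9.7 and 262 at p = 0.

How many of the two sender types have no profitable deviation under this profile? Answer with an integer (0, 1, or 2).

2

Strong-case type: signal → 546 − 26 × 9.7 = 293.8; deviate to 0 → 262. IC holds (293.8 ≥ 262).
Weak-case type: stay at 0 → 262; mimic → 546 − 48 × 9.7 = 80.4. IC holds (262 ≥ 80.4).
2 of 2 constraints hold, so this is a separating equilibrium.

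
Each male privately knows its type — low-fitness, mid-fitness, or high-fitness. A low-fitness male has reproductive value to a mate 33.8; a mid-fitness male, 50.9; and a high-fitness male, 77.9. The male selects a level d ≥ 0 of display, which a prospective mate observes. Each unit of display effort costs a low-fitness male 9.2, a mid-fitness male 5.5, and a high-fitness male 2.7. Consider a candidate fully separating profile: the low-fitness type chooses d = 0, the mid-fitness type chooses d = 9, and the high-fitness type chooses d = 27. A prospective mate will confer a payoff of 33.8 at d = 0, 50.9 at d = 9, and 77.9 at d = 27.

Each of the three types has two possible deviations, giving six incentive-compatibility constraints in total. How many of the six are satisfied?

3

Mid-fitness (own payoff 50.9 − 5.5×9 = 1.4): to d=0 gives 33.8 → profitable ✗; to d=27 gives 77.9 − 5.5×27 = -70.6 → no gain ✓.
Low-fitness (own payoff 33.8): to d=9 gives 50.9 − 9.2×9 = -31.9 → no gain ✓; to d=27 gives 77.9 − 9.2×27 = -170.5 → no gain ✓.
High-fitness (own payoff 77.9 − 2.7×27 = 5): to d=0 gives 33.8 → profitable ✗; to d=9 gives 50.9 − 2.7×9 = 26.6 → profitable ✗.
3 of the 6 constraints hold; not an equilibrium.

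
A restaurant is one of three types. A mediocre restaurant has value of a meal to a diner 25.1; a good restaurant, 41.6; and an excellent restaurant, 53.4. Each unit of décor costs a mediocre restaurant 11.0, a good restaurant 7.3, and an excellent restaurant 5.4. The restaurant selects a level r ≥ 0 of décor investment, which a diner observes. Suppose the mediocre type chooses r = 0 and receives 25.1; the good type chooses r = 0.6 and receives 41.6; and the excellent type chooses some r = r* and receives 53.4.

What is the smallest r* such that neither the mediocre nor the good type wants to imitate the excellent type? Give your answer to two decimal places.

2.57

Good type (on-path payoff 41.6 − 7.3×0.6 = 37.22) won't mimic when 37.22 ≥ 53.4 − 7.3·r*, i.e. r* ≥ 2.22.
Mediocre type (on-path payoff 25.1) won't mimic when 25.1 ≥ 53.4 − 11.0·r*, i.e. r* ≥ 2.57.
Both must hold, so r* = max(2.57, 2.22) = 2.57. The mediocre type's constraint binds.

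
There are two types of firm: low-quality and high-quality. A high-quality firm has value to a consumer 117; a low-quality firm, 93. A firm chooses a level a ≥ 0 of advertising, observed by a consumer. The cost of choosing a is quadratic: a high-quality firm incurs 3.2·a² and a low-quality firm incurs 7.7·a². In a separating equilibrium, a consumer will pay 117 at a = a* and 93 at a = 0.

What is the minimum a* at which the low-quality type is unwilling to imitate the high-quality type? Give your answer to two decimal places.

The low-quality type at a = 0 receives 93; imitating at a* yields 117 − 7.7·a*².
Indifference: 93 = 117 − 7.7·a*², so a*² = (117 − 93) / 7.7 ≈ 3.1169.
a* = √3.1169 ≈ 1.77.

1.77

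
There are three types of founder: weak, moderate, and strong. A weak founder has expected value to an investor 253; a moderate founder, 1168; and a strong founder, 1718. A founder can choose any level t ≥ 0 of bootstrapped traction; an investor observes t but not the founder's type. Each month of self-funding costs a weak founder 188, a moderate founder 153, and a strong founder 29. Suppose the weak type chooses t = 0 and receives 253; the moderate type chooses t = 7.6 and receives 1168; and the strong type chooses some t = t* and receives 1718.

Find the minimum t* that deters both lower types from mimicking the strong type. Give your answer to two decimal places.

11.19

Moderate type (on-path payoff 1168 − 153×7.6 = 5.2) won't mimic when 5.2 ≥ 1718 − 153·t*, i.e. t* ≥ 11.19.
Weak type (on-path payoff 253) won't mimic when 253 ≥ 1718 − 188·t*, i.e. t* ≥ 7.79.
Both must hold, so t* = max(7.79, 11.19) = 11.19. The moderate type's constraint binds.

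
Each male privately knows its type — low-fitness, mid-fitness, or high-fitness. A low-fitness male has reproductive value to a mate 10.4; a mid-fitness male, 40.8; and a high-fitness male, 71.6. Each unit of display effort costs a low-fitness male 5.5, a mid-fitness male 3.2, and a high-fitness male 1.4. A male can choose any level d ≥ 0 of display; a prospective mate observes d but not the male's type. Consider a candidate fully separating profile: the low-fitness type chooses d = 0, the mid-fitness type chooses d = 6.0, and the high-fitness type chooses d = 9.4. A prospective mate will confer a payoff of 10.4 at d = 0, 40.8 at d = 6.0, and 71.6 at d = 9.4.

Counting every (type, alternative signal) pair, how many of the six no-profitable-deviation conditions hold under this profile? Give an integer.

4

High-fitness (own payoff 71.6 − 1.4×9.4 = 58.44): to d=0 gives 10.4 → no gain ✓; to d=6.0 gives 40.8 − 1.4×6.0 = 32.4 → no gain ✓.
Mid-fitness (own payoff 40.8 − 3.2×6.0 = 21.6): to d=0 gives 10.4 → no gain ✓; to d=9.4 gives 71.6 − 3.2×9.4 = 41.52 → profitable ✗.
Low-fitness (own payoff 10.4): to d=6.0 gives 40.8 − 5.5×6.0 = 7.8 → no gain ✓; to d=9.4 gives 71.6 − 5.5×9.4 = 19.9 → profitable ✗.
4 of the 6 constraints hold; not an equilibrium.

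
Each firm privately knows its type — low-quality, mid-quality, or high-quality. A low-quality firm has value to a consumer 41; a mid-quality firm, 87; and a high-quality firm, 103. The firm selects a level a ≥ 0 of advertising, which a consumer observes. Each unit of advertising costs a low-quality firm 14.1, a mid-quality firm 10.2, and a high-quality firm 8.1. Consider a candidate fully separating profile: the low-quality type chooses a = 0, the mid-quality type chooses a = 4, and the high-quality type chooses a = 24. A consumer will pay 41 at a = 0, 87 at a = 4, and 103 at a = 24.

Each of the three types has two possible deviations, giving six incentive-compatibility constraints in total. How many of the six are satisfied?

4

Low-quality (own payoff 41): to a=4 gives 87 − 14.1×4 = 30.6 → no gain ✓; to a=24 gives 103 − 14.1×24 = -235.4 → no gain ✓.
Mid-quality (own payoff 87 − 10.2×4 = 46.2): to a=0 gives 41 → no gain ✓; to a=24 gives 103 − 10.2×24 = -141.8 → no gain ✓.
High-quality (own payoff 103 − 8.1×24 = -91.4): to a=0 gives 41 → profitable ✗; to a=4 gives 87 − 8.1×4 = 54.6 → profitable ✗.
4 of the 6 constraints hold; not an equilibrium.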